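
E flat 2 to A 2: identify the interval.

E to A spans four letter names (E-F-G-A), so the interval is some kind of fourth.
Eb2 to A2 spans 6 semitones — one semitone wider than the perfect fourth (5) — giving an augmented fourth.

A4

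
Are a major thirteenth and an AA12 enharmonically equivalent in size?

Yes

A major thirteenth = 21 semitones = a doubly augmented twelfth; enharmonically equal.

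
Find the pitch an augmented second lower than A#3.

G3

The second takes the letter from A down to G.
An augmented second is 3 semitones; 3 semitones down from A#3 gives G3.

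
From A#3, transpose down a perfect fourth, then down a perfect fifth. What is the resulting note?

A perfect fourth down from A#3 is E#3.
A perfect fifth down from E#3 is A#2.

A#2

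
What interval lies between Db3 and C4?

D to C spans seven letter names (D-E-F-G-A-B-C), so the interval is some kind of seventh.
The major seventh spans 11 semitones, and Db3 to C4 is exactly 11 semitones — so this is a major seventh.

M7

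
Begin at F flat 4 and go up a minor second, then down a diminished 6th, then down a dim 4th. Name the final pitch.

Fb4 up a minor second → Gbb4 (1 semitone).
Gbb4 down a diminished sixth → Bb3 (7 semitones).
Bb3 down a diminished fourth → F#3 (4 semitones).

F sharp 3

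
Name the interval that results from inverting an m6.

major 3rd

The rule of nine gives the new number: 9 − 6 = 3, so a sixth becomes a third.
And minor becomes major under inversion, so we get a major third.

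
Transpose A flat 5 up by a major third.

C 6

The third takes the letter from A up to C.
Moving 4 semitones up from Ab5 (the size of a major third) reaches C6.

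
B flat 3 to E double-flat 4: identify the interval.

diminished fourth

B to E spans four letter names (B-C-D-E), so the interval is some kind of fourth.
The perfect fourth is 5 semitones; here we have 4, one semitone narrower: diminished.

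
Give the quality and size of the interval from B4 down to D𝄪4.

d6

Descending from B4 to D##4 is the same interval as ascending D##4 to B4.
D to B spans six letter names (D-E-F-G-A-B): a sixth.
A major sixth would be 9 semitones; D##4 to B4 is 7, two semitones narrower, so the interval is diminished.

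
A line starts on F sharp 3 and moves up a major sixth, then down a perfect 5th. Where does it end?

A major sixth up from F#3 is D#4.
D#4 down a perfect fifth → G#3 (7 semitones).

G sharp 3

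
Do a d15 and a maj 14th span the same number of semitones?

Yes

Both span 23 semitones: a diminished fifteenth and a major fourteenth are the same chromatic distance.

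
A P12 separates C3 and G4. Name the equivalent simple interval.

Take out an octave (7 from the number): 12 − 7 = 5.
Quality carries through unchanged, so the simple form is a perfect fifth.

perfect fifth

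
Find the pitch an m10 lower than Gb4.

Eb3

Counting three letter names plus an octave down from G lands on E.
A minor tenth is 15 semitones; 15 semitones down from Gb4 gives Eb3.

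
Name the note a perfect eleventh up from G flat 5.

Four letters up from G (plus an octave) reaches C.
A perfect eleventh spans 17 semitones, so from Gb5 the target pitch is Cb7.

C flat 7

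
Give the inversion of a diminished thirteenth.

augmented third

First reduce the compound diminished thirteenth to its simple form, a diminished sixth.
The rule of nine gives the new number: 9 − 6 = 3, so a sixth becomes a third.
And diminished becomes augmented under inversion, so we get an augmented third.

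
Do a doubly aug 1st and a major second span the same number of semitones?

Both span 2 semitones: a doubly augmented unison and a major second are the same chromatic distance.

Yes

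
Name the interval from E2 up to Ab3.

E to A spans four letter names (E-F-G-A), plus an octave, so the interval is some kind of eleventh.
A perfect eleventh would be 17 semitones; E2 to Ab3 is 16, one semitone narrower, so the interval is diminished.
(Equivalently, a compound diminished fourth: a diminished fourth plus an octave.)

diminished eleventh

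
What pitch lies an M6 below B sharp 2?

D sharp 2

The sixth takes the letter from B down to D.
A major sixth spans 9 semitones, so from B#2 the target pitch is D#2.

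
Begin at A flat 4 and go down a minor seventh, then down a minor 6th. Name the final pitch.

D 3

Ab4 down a minor seventh → Bb3 (10 semitones).
A minor sixth down from Bb3 is D3.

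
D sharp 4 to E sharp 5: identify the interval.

D to E spans two letter names (D-E), plus an octave, so the interval is some kind of ninth.
The major ninth spans 14 semitones, and D#4 to E#5 is exactly 14 semitones — so this is a major ninth.
(Equivalently, a compound major second: a major second plus an octave.)

major 9th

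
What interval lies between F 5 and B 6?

A11

F to B spans four letter names (F-G-A-B), plus an octave — that makes it an eleventh of some quality.
The perfect eleventh is 17 semitones; here we have 18, one semitone wider: augmented.
(Equivalently, a compound augmented fourth: an augmented fourth plus an octave.)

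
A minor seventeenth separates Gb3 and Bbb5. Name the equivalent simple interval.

Take out 2 octaves (14 from the number): 17 − 14 = 3.
Quality carries through unchanged, so the simple form is a minor third.

minor third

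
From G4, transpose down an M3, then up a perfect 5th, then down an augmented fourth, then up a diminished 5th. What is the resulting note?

Down a major third from G4: Eb4 (4 semitones down).
Up a perfect fifth from Eb4: Bb4 (7 semitones up).
Down an augmented fourth from Bb4: Fb4 (6 semitones down).
Fb4 up a diminished fifth → Cbb5 (6 semitones).

Cbb5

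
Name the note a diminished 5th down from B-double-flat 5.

E-flat 5

The fifth takes the letter from B down to E.
Moving 6 semitones down from Bbb5 (the size of a diminished fifth) reaches Eb5.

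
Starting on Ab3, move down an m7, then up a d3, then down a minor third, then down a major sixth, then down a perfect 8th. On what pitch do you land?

Dbb1

A minor seventh down from Ab3 is Bb2.
Up a diminished third from Bb2: Dbb3 (2 semitones up).
Dbb3 down a minor third → Bbb2 (3 semitones).
A major sixth down from Bbb2 is Dbb2.
Dbb2 down a perfect octave → Dbb1 (12 semitones).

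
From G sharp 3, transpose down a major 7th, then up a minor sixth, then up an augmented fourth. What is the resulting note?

Down a major seventh from G#3: A2 (11 semitones down).
A2 up a minor sixth → F3 (8 semitones).
Up an augmented fourth from F3: B3 (6 semitones up).

B 3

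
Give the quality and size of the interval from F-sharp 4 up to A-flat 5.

F to A spans three letter names (F-G-A), plus an octave — that makes it a tenth of some quality.
F#4 to Ab5 spans 14 semitones — two semitones narrower than the major tenth (16) — giving a diminished tenth.
(Equivalently, a compound diminished third: a diminished third plus an octave.)

diminished 10th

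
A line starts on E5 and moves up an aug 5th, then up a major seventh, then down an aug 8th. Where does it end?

A#5

An augmented fifth up from E5 is B#5.
Up a major seventh from B#5: A##6 (11 semitones up).
Down an augmented octave from A##6: A#5 (13 semitones down).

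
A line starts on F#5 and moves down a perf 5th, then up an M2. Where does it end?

Down a perfect fifth from F#5: B4 (7 semitones down).
B4 up a major second → C#5 (2 semitones).

C#5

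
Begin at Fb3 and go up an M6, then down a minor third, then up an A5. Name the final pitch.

F#4

Fb3 up a major sixth → Db4 (9 semitones).
A minor third down from Db4 is Bb3.
Up an augmented fifth from Bb3: F#4 (8 semitones up).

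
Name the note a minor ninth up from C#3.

The ninth's letter: C up two letter names plus an octave → D.
A minor ninth is 13 semitones; 13 semitones up from C#3 gives D4.

D4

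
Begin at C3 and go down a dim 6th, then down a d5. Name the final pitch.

A##1

C3 down a diminished sixth → E#2 (7 semitones).
E#2 down a diminished fifth → A##1 (6 semitones).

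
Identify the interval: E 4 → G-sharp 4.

major third

E to G spans three letter names (E-F-G): a third.
The major third spans 4 semitones, and E4 to G#4 is exactly 4 semitones — so this is a major third.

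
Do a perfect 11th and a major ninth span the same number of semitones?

A perfect eleventh is 17 semitones but a major ninth is 14 semitones — different sizes.

No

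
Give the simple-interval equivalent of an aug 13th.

A6

Each octave removed subtracts seven from the number: 13 − 7 = 6.
That makes an augmented thirteenth a compound augmented sixth — an octave plus an augmented sixth.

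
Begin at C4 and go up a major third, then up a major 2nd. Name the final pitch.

C4 up a major third → E4 (4 semitones).
Up a major second from E4: F#4 (2 semitones up).

F#4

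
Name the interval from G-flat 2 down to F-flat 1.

Descending from Gb2 to Fb1 is the same interval as ascending Fb1 to Gb2.
F to G spans two letter names (F-G), plus an octave — that makes it a ninth of some quality.
The major ninth spans 14 semitones, and Fb1 to Gb2 is exactly 14 semitones — so this is a major ninth.
(Equivalently, a compound major second: a major second plus an octave.)

major 9th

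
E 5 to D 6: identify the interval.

minor 7th

E to D spans seven letter names (E-F-G-A-B-C-D): a seventh.
At 10 semitones, E5→D6 falls one short of a major seventh: minor.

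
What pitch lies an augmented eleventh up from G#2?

Four letters up from G (plus an octave) reaches C.
Moving 18 semitones up from G#2 (the size of an augmented eleventh) reaches C##4.

C##4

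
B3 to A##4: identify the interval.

augmented seventh

B to A spans seven letter names (B-C-D-E-F-G-A), so the interval is some kind of seventh.
B3 to A##4 spans 12 semitones — one semitone wider than the major seventh (11) — giving an augmented seventh.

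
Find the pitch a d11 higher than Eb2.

The eleventh's letter: E up four letter names plus an octave → A.
A diminished eleventh spans 16 semitones, so from Eb2 the target pitch is Abb3.

Abb3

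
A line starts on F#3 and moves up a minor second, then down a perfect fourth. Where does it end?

A minor second up from F#3 is G3.
G3 down a perfect fourth → D3 (5 semitones).

D3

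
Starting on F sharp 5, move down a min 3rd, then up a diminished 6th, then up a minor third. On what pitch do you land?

D flat 6

Down a minor third from F#5: D#5 (3 semitones down).
D#5 up a diminished sixth → Bb5 (7 semitones).
A minor third up from Bb5 is Db6.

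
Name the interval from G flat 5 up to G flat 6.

perfect octave

G to G is the same letter name, plus an octave, so the interval is some kind of octave.
The perfect octave spans 12 semitones, and Gb5 to Gb6 is exactly 12 semitones — so this is a perfect octave.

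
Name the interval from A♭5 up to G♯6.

augmented seventh

A to G spans seven letter names (A-B-C-D-E-F-G): a seventh.
The major seventh is 11 semitones; here we have 12, one semitone wider: augmented.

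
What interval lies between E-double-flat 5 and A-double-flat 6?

P11

E to A spans four letter names (E-F-G-A), plus an octave — that makes it an eleventh of some quality.
The perfect eleventh spans 17 semitones, and Ebb5 to Abb6 is exactly 17 semitones — so this is a perfect eleventh.
(Equivalently, a compound perfect fourth: a perfect fourth plus an octave.)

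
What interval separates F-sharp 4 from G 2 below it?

Descending from F#4 to G2 is the same interval as ascending G2 to F#4.
G to F spans seven letter names (G-A-B-C-D-E-F), plus an octave: a fourteenth.
The major fourteenth spans 23 semitones, and G2 to F#4 is exactly 23 semitones — so this is a major fourteenth.
(Equivalently, a compound major seventh: a major seventh plus an octave.)

major fourteenth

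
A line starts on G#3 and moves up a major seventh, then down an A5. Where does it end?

B3

G#3 up a major seventh → F##4 (11 semitones).
An augmented fifth down from F##4 is B3.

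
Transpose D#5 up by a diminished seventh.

Seven letter names up from D: C.
A diminished seventh is 9 semitones; 9 semitones up from D#5 gives C6.

C6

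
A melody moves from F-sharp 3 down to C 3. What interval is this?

Descending from F#3 to C3 is the same interval as ascending C3 to F#3.
C to F spans four letter names (C-D-E-F): a fourth.
A perfect fourth would be 5 semitones; C3 to F#3 is 6, one semitone wider, so the interval is augmented.

augmented fourth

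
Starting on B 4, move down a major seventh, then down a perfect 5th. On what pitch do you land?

F 3

A major seventh down from B4 is C4.
C4 down a perfect fifth → F3 (7 semitones).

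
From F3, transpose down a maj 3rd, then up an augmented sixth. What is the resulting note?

B3

Down a major third from F3: Db3 (4 semitones down).
An augmented sixth up from Db3 is B3.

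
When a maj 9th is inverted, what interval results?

m7

First reduce the compound major ninth to its simple form, a major second.
Inverted interval numbers add to nine, so a second pairs with a seventh (2 + 7 = 9).
The quality also flips — major becomes minor — giving a minor seventh.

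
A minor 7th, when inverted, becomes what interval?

Interval numbers invert to sum to nine: 7 + 2 = 9, so a seventh inverts to a second.
And minor becomes major under inversion, so we get a major second.

major 2nd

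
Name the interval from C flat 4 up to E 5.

C to E spans three letter names (C-D-E), plus an octave: a tenth.
A major tenth would be 16 semitones; Cb4 to E5 is 17, one semitone wider, so the interval is augmented.
(Equivalently, a compound augmented third: an augmented third plus an octave.)

augmented 10th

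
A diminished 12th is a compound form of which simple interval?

d5

Take out an octave (7 from the number): 12 − 7 = 5.
Quality carries through unchanged, so the simple form is a diminished fifth.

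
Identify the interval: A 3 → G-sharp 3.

minor second

Descending from A3 to G#3 is the same interval as ascending G#3 to A3.
G to A spans two letter names (G-A) — that makes it a second of some quality.
At 1 semitone, G#3→A3 falls one short of a major second: minor.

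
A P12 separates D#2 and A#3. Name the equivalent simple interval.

Each octave removed subtracts seven from the number: 12 − 7 = 5.
So a perfect twelfth is an octave plus a perfect fifth. The quality is unchanged.

perfect 5th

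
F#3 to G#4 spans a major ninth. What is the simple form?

Take out an octave (7 from the number): 9 − 7 = 2.
Quality carries through unchanged, so the simple form is a major second.

major second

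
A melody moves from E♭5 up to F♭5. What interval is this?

E to F spans two letter names (E-F): a second.
At 1 semitone, Eb5→Fb5 falls one short of a major second: minor.

minor second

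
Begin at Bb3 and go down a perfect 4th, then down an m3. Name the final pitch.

D3

Down a perfect fourth from Bb3: F3 (5 semitones down).
A minor third down from F3 is D3.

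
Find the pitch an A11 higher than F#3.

Four letters up from F (plus an octave) reaches B.
An augmented eleventh spans 18 semitones, so from F#3 the target pitch is B#4.

B#4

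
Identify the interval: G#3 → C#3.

perfect fifth

Descending from G#3 to C#3 is the same interval as ascending C#3 to G#3.
C to G spans five letter names (C-D-E-F-G), so the interval is some kind of fifth.
C#3 to G#3 is 7 semitones, matching the perfect fifth exactly, so the quality is perfect.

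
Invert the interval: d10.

First reduce the compound diminished tenth to its simple form, a diminished third.
Interval numbers invert to sum to nine: 3 + 6 = 9, so a third inverts to a sixth.
The quality also flips — diminished becomes augmented — giving an augmented sixth.

augmented 6th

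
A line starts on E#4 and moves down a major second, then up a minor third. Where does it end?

E#4 down a major second → D#4 (2 semitones).
A minor third up from D#4 is F#4.

F#4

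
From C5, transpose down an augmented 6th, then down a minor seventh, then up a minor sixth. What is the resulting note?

Dbb4

Down an augmented sixth from C5: Ebb4 (10 semitones down).
A minor seventh down from Ebb4 is Fb3.
Fb3 up a minor sixth → Dbb4 (8 semitones).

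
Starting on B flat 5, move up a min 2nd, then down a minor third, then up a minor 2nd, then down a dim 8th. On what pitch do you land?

B flat 4

Bb5 up a minor second → Cb6 (1 semitone).
Cb6 down a minor third → Ab5 (3 semitones).
Up a minor second from Ab5: Bbb5 (1 semitone up).
Bbb5 down a diminished octave → Bb4 (11 semitones).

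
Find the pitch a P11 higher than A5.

D7

Four letters up from A (plus an octave) reaches D.
A perfect eleventh is 17 semitones; 17 semitones up from A5 gives D7.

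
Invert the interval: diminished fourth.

Inverted interval numbers add to nine, so a fourth pairs with a fifth (4 + 5 = 9).
The quality also flips — diminished becomes augmented — giving an augmented fifth.

augmented 5th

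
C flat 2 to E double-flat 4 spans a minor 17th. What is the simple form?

minor 3rd

Subtracting seven from the interval number removes an octave: 17 − 14 = 3.
So a minor seventeenth is 2 octaves plus a minor third. The quality is unchanged.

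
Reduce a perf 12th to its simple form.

perfect 5th

Subtracting seven from the interval number removes an octave: 12 − 7 = 5.
So a perfect twelfth is an octave plus a perfect fifth. The quality is unchanged.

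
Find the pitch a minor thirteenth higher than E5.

The thirteenth's letter: E up six letter names plus an octave → C.
A minor thirteenth spans 20 semitones, so from E5 the target pitch is C7.

C7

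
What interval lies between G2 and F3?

minor seventh

G to F spans seven letter names (G-A-B-C-D-E-F): a seventh.
G2 to F3 is 10 semitones, a half step short of the major seventh (11), so this is minor.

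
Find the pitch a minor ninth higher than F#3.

G4

The ninth's letter: F up two letter names plus an octave → G.
A minor ninth spans 13 semitones, so from F#3 the target pitch is G4.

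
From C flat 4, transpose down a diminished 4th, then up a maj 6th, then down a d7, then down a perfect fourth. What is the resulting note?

C double-sharp 3

Cb4 down a diminished fourth → G3 (4 semitones).
A major sixth up from G3 is E4.
E4 down a diminished seventh → F##3 (9 semitones).
A perfect fourth down from F##3 is C##3.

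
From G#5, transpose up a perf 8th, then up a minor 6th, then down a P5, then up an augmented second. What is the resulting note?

B#6

G#5 up a perfect octave → G#6 (12 semitones).
G#6 up a minor sixth → E7 (8 semitones).
A perfect fifth down from E7 is A6.
Up an augmented second from A6: B#6 (3 semitones up).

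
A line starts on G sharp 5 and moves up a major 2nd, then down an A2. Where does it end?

G 5

A major second up from G#5 is A#5.
Down an augmented second from A#5: G5 (3 semitones down).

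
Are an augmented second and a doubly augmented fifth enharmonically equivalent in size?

No

An augmented second spans 3 semitones; a doubly augmented fifth spans 9 semitones. They differ by 6.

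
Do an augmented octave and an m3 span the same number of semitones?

No

An augmented octave is 13 semitones but a minor third is 3 semitones — different sizes.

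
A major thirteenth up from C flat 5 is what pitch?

The thirteenth's letter: C up six letter names plus an octave → A.
A major thirteenth spans 21 semitones, so from Cb5 the target pitch is Ab6.

A flat 6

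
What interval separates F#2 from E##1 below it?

Descending from F#2 to E##1 is the same interval as ascending E##1 to F#2.
E to F spans two letter names (E-F), plus an octave — that makes it a ninth of some quality.
The major ninth is 14 semitones; here we have 12, two semitones narrower: diminished.

diminished ninth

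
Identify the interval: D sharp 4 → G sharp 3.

P5

Descending from D#4 to G#3 is the same interval as ascending G#3 to D#4.
G to D spans five letter names (G-A-B-C-D) — that makes it a fifth of some quality.
G#3 to D#4 is 7 semitones, matching the perfect fifth exactly, so the quality is perfect.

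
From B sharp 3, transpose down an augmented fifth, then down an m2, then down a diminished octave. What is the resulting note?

Down an augmented fifth from B#3: E3 (8 semitones down).
E3 down a minor second → D#3 (1 semitone).
D#3 down a diminished octave → D##2 (11 semitones).

D double-sharp 2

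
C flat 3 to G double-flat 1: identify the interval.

Descending from Cb3 to Gbb1 is the same interval as ascending Gbb1 to Cb3.
G to C spans four letter names (G-A-B-C), plus an octave: an eleventh.
Gbb1 to Cb3 spans 18 semitones — one semitone wider than the perfect eleventh (17) — giving an augmented eleventh.
(Equivalently, a compound augmented fourth: an augmented fourth plus an octave.)

augmented eleventh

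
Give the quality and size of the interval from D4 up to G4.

P4

D to G spans four letter names (D-E-F-G): a fourth.
Counting semitones, D4→G4 is 5, which is the perfect fourth.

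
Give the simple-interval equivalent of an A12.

Take out an octave (7 from the number): 12 − 7 = 5.
That makes an augmented twelfth a compound augmented fifth — an octave plus an augmented fifth.

A5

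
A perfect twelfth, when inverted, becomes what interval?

First reduce the compound perfect twelfth to its simple form, a perfect fifth.
Inverted interval numbers add to nine, so a fifth pairs with a fourth (5 + 4 = 9).
And perfect stays perfect under inversion, so we get a perfect fourth.

perfect 4th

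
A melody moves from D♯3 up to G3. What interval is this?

D to G spans four letter names (D-E-F-G), so the interval is some kind of fourth.
A perfect fourth would be 5 semitones; D#3 to G3 is 4, one semitone narrower, so the interval is diminished.

d4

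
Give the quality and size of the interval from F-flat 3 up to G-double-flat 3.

F to G spans two letter names (F-G): a second.
A major second would be 2 semitones, but Fb3 to Gbb3 is 1 — one semitone narrower, making it a minor second.

m2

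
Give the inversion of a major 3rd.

The rule of nine gives the new number: 9 − 3 = 6, so a third becomes a sixth.
Quality inverts too: major becomes minor. That makes the inversion a minor sixth.

m6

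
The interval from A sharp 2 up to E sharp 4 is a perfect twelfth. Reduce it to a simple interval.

perfect fifth

Subtracting seven from the interval number removes an octave: 12 − 7 = 5.
So a perfect twelfth is an octave plus a perfect fifth. The quality is unchanged.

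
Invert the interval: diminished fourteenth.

First reduce the compound diminished fourteenth to its simple form, a diminished seventh.
The rule of nine gives the new number: 9 − 7 = 2, so a seventh becomes a second.
The quality also flips — diminished becomes augmented — giving an augmented second.

augmented 2nd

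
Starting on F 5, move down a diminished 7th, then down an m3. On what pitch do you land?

E sharp 4

F5 down a diminished seventh → G#4 (9 semitones).
G#4 down a minor third → E#4 (3 semitones).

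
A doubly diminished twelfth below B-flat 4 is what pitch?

E-sharp 3

Five letters down from B (plus an octave) reaches E.
Moving 17 semitones down from Bb4 (the size of a doubly diminished twelfth) reaches E#3.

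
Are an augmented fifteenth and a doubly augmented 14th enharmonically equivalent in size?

An augmented fifteenth spans 25 semitones, and a doubly augmented fourteenth also spans 25 semitones — they're enharmonic.

Yes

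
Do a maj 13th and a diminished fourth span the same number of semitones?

No

A major thirteenth spans 21 semitones; a diminished fourth spans 4 semitones. They differ by 17.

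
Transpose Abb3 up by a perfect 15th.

A fifteenth keeps the letter name A, two octaves up from A.
Moving 24 semitones up from Abb3 (the size of a perfect fifteenth) reaches Abb5.

Abb5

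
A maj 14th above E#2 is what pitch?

The fourteenth's letter: E up seven letter names plus an octave → D.
A major fourteenth spans 23 semitones, so from E#2 the target pitch is D##4.

D##4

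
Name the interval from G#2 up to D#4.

perfect twelfth

G to D spans five letter names (G-A-B-C-D), plus an octave — that makes it a twelfth of some quality.
The perfect twelfth spans 19 semitones, and G#2 to D#4 is exactly 19 semitones — so this is a perfect twelfth.
(Equivalently, a compound perfect fifth: a perfect fifth plus an octave.)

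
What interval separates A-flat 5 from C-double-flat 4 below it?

A13

Descending from Ab5 to Cbb4 is the same interval as ascending Cbb4 to Ab5.
C to A spans six letter names (C-D-E-F-G-A), plus an octave: a thirteenth.
A major thirteenth would be 21 semitones; Cbb4 to Ab5 is 22, one semitone wider, so the interval is augmented.
(Equivalently, a compound augmented sixth: an augmented sixth plus an octave.)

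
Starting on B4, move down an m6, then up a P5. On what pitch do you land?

A#4

B4 down a minor sixth → D#4 (8 semitones).
A perfect fifth up from D#4 is A#4.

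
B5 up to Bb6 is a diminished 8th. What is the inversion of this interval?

The rule of nine gives the new number: 9 − 8 = 1, so an octave becomes a unison.
And diminished becomes augmented under inversion, so we get an augmented unison.

augmented 1st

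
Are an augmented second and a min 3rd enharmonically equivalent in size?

Yes

An augmented second spans 3 semitones, and a minor third also spans 3 semitones — they're enharmonic.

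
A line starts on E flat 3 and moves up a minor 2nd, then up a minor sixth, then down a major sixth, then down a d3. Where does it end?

D flat 3

Up a minor second from Eb3: Fb3 (1 semitone up).
A minor sixth up from Fb3 is Dbb4.
A major sixth down from Dbb4 is Fbb3.
A diminished third down from Fbb3 is Db3.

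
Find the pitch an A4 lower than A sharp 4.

The fourth takes the letter from A down to E.
Moving 6 semitones down from A#4 (the size of an augmented fourth) reaches E4.

E 4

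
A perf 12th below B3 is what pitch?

Counting five letter names plus an octave down from B lands on E.
A perfect twelfth spans 19 semitones, so from B3 the target pitch is E2.

E2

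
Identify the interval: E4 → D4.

major second

Descending from E4 to D4 is the same interval as ascending D4 to E4.
D to E spans two letter names (D-E) — that makes it a second of some quality.
D4 to E4 is 2 semitones, matching the major second exactly, so the quality is major.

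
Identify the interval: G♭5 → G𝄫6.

diminished octave

G to G is the same letter name, plus an octave — that makes it an octave of some quality.
A perfect octave would be 12 semitones; Gb5 to Gbb6 is 11, one semitone narrower, so the interval is diminished.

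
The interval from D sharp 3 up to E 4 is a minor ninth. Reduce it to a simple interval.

Each octave removed subtracts seven from the number: 9 − 7 = 2.
That makes a minor ninth a compound minor second — an octave plus a minor second.

m2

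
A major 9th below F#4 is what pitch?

The ninth's letter: F down two letter names plus an octave → E.
Moving 14 semitones down from F#4 (the size of a major ninth) reaches E3.

E3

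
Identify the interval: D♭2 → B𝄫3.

m13

D to B spans six letter names (D-E-F-G-A-B), plus an octave — that makes it a thirteenth of some quality.
A major thirteenth would be 21 semitones, but Db2 to Bbb3 is 20 — one semitone narrower, making it a minor thirteenth.
(Equivalently, a compound minor sixth: a minor sixth plus an octave.)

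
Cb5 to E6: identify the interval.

C to E spans three letter names (C-D-E), plus an octave: a tenth.
The major tenth is 16 semitones; here we have 17, one semitone wider: augmented.
(Equivalently, a compound augmented third: an augmented third plus an octave.)

augmented tenth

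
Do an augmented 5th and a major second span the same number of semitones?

No

An augmented fifth spans 8 semitones; a major second spans 2 semitones. They differ by 6.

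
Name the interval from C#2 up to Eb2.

d3

C to E spans three letter names (C-D-E) — that makes it a third of some quality.
The major third is 4 semitones; here we have 2, two semitones narrower: diminished.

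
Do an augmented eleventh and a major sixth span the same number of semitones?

An augmented eleventh spans 18 semitones; a major sixth spans 9 semitones. They differ by 9.

No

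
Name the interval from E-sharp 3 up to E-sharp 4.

E to E is the same letter name, plus an octave, so the interval is some kind of octave.
The perfect octave spans 12 semitones, and E#3 to E#4 is exactly 12 semitones — so this is a perfect octave.

perfect 8th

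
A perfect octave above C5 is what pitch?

For an octave the letter name doesn't change: still C, an octave up.
A perfect octave spans 12 semitones, so from C5 the target pitch is C6.

C6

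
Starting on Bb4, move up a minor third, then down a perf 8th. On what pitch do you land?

Db4

Up a minor third from Bb4: Db5 (3 semitones up).
A perfect octave down from Db5 is Db4.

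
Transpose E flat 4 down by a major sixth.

Counting six letter names down from E lands on G.
A major sixth is 9 semitones; 9 semitones down from Eb4 gives Gb3.

G flat 3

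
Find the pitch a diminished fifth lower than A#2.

D##2

Five letter names down from A: D.
Moving 6 semitones down from A#2 (the size of a diminished fifth) reaches D##2.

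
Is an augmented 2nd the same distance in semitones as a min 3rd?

An augmented second spans 3 semitones, and a minor third also spans 3 semitones — they're enharmonic.

Yes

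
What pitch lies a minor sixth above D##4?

B#4

Six letter names up from D: B.
A minor sixth spans 8 semitones, so from D##4 the target pitch is B#4.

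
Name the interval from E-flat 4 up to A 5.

E to A spans four letter names (E-F-G-A), plus an octave, so the interval is some kind of eleventh.
The perfect eleventh is 17 semitones; here we have 18, one semitone wider: augmented.
(Equivalently, a compound augmented fourth: an augmented fourth plus an octave.)

augmented eleventh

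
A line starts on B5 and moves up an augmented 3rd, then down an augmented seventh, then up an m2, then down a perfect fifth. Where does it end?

B5 up an augmented third → D##6 (5 semitones).
D##6 down an augmented seventh → E5 (12 semitones).
A minor second up from E5 is F5.
A perfect fifth down from F5 is Bb4.

Bb4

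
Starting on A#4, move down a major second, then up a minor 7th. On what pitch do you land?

F#5

Down a major second from A#4: G#4 (2 semitones down).
Up a minor seventh from G#4: F#5 (10 semitones up).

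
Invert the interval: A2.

diminished seventh

The rule of nine gives the new number: 9 − 2 = 7, so a second becomes a seventh.
And augmented becomes diminished under inversion, so we get a diminished seventh.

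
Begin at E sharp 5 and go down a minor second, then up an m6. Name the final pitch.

A minor second down from E#5 is D##5.
Up a minor sixth from D##5: B#5 (8 semitones up).

B sharp 5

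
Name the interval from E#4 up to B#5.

E to B spans five letter names (E-F-G-A-B), plus an octave, so the interval is some kind of twelfth.
E#4 to B#5 is 19 semitones, matching the perfect twelfth exactly, so the quality is perfect.
(Equivalently, a compound perfect fifth: a perfect fifth plus an octave.)

P12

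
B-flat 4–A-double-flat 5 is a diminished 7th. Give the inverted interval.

augmented 2nd

Interval numbers invert to sum to nine: 7 + 2 = 9, so a seventh inverts to a second.
The quality also flips — diminished becomes augmented — giving an augmented second.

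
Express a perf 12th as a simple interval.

Subtracting seven from the interval number removes an octave: 12 − 7 = 5.
That makes a perfect twelfth a compound perfect fifth — an octave plus a perfect fifth.

perfect fifth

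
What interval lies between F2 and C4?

perfect 12th

F to C spans five letter names (F-G-A-B-C), plus an octave, so the interval is some kind of twelfth.
The perfect twelfth spans 19 semitones, and F2 to C4 is exactly 19 semitones — so this is a perfect twelfth.
(Equivalently, a compound perfect fifth: a perfect fifth plus an octave.)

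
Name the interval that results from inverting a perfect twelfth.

P4

First reduce the compound perfect twelfth to its simple form, a perfect fifth.
Inverted interval numbers add to nine, so a fifth pairs with a fourth (5 + 4 = 9).
And perfect stays perfect under inversion, so we get a perfect fourth.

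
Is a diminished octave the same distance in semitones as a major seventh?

Yes

A diminished octave = 11 semitones = a major seventh; enharmonically equal.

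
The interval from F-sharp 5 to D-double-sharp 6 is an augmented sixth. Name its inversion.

d3

The rule of nine gives the new number: 9 − 6 = 3, so a sixth becomes a third.
The quality also flips — augmented becomes diminished — giving a diminished third.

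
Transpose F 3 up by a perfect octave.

F 4

The letter stays F (same as the start), shifted an octave up.
A perfect octave is 12 semitones; 12 semitones up from F3 gives F4.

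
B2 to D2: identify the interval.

Descending from B2 to D2 is the same interval as ascending D2 to B2.
D to B spans six letter names (D-E-F-G-A-B) — that makes it a sixth of some quality.
D2 to B2 is 9 semitones, matching the major sixth exactly, so the quality is major.

major sixth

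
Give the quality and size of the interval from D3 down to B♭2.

major third

Descending from D3 to Bb2 is the same interval as ascending Bb2 to D3.
B to D spans three letter names (B-C-D): a third.
The major third spans 4 semitones, and Bb2 to D3 is exactly 4 semitones — so this is a major third.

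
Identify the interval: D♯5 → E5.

D to E spans two letter names (D-E) — that makes it a second of some quality.
At 1 semitone, D#5→E5 falls one short of a major second: minor.

minor second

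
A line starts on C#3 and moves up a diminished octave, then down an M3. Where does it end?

Ab3

Up a diminished octave from C#3: C4 (11 semitones up).
C4 down a major third → Ab3 (4 semitones).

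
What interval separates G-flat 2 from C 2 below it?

d5

Descending from Gb2 to C2 is the same interval as ascending C2 to Gb2.
C to G spans five letter names (C-D-E-F-G) — that makes it a fifth of some quality.
C2 to Gb2 spans 6 semitones — one semitone narrower than the perfect fifth (7) — giving a diminished fifth.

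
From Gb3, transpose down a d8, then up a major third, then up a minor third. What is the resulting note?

Gb3 down a diminished octave → G2 (11 semitones).
Up a major third from G2: B2 (4 semitones up).
A minor third up from B2 is D3.

D3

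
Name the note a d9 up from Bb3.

Cbb5

The ninth's letter: B up two letter names plus an octave → C.
Moving 12 semitones up from Bb3 (the size of a diminished ninth) reaches Cbb5.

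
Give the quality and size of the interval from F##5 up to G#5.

F to G spans two letter names (F-G), so the interval is some kind of second.
A major second would be 2 semitones, but F##5 to G#5 is 1 — one semitone narrower, making it a minor second.

minor second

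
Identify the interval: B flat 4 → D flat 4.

major sixth

Descending from Bb4 to Db4 is the same interval as ascending Db4 to Bb4.
D to B spans six letter names (D-E-F-G-A-B), so the interval is some kind of sixth.
Counting semitones, Db4→Bb4 is 9, which is the major sixth.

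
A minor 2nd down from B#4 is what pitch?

A##4

The second takes the letter from B down to A.
A minor second spans 1 semitone, so from B#4 the target pitch is A##4.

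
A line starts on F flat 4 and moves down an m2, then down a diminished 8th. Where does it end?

E 3

A minor second down from Fb4 is Eb4.
Down a diminished octave from Eb4: E3 (11 semitones down).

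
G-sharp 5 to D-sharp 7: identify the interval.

G to D spans five letter names (G-A-B-C-D), plus an octave: a twelfth.
Counting semitones, G#5→D#7 is 19, which is the perfect twelfth.
(Equivalently, a compound perfect fifth: a perfect fifth plus an octave.)

perfect twelfth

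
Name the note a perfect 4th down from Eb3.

The fourth takes the letter from E down to B.
Moving 5 semitones down from Eb3 (the size of a perfect fourth) reaches Bb2.

Bb2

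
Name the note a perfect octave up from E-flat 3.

E-flat 4

An octave keeps the letter name E, an octave up from E.
Moving 12 semitones up from Eb3 (the size of a perfect octave) reaches Eb4.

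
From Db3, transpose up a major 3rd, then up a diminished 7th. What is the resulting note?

Up a major third from Db3: F3 (4 semitones up).
A diminished seventh up from F3 is Ebb4.

Ebb4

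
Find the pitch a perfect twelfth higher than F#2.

C#4

Five letters up from F (plus an octave) reaches C.
Moving 19 semitones up from F#2 (the size of a perfect twelfth) reaches C#4.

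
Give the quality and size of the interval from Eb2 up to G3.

E to G spans three letter names (E-F-G), plus an octave, so the interval is some kind of tenth.
Counting semitones, Eb2→G3 is 16, which is the major tenth.
(Equivalently, a compound major third: a major third plus an octave.)

major tenth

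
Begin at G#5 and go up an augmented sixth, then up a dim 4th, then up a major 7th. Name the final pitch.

Up an augmented sixth from G#5: E##6 (10 semitones up).
Up a diminished fourth from E##6: A#6 (4 semitones up).
Up a major seventh from A#6: G##7 (11 semitones up).

G##7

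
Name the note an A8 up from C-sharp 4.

C-double-sharp 5

For an octave the letter name doesn't change: still C, an octave up.
An augmented octave is 13 semitones; 13 semitones up from C#4 gives C##5.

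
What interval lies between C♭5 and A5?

augmented 6th

C to A spans six letter names (C-D-E-F-G-A): a sixth.
Cb5 to A5 spans 10 semitones — one semitone wider than the major sixth (9) — giving an augmented sixth.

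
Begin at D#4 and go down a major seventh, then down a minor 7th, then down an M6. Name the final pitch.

A1

D#4 down a major seventh → E3 (11 semitones).
A minor seventh down from E3 is F#2.
F#2 down a major sixth → A1 (9 semitones).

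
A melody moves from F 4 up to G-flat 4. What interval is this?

m2

F to G spans two letter names (F-G): a second.
A major second would be 2 semitones, but F4 to Gb4 is 1 — one semitone narrower, making it a minor second.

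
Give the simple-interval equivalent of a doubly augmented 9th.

Each octave removed subtracts seven from the number: 9 − 7 = 2.
So a doubly augmented ninth is an octave plus a doubly augmented second. The quality is unchanged.

doubly augmented 2nd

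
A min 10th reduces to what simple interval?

Each octave removed subtracts seven from the number: 10 − 7 = 3.
That makes a minor tenth a compound minor third — an octave plus a minor third.

minor 3rd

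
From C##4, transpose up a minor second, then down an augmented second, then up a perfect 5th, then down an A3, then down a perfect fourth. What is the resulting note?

A minor second up from C##4 is D#4.
D#4 down an augmented second → C4 (3 semitones).
Up a perfect fifth from C4: G4 (7 semitones up).
G4 down an augmented third → Ebb4 (5 semitones).
A perfect fourth down from Ebb4 is Bbb3.

Bbb3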